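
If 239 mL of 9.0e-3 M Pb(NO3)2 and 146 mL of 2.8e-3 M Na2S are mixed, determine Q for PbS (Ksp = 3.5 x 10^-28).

5.9 × 10^-6

Total volume = 239 + 146 = 385 mL.
[Pb^2+] = 9.0 × 10^-3 × (239/385) = 5.59 x 10^-3 M
[S^2-] = 2.8 × 10^-3 × (146/385) = 1.06 × 10^-3 M
PbS(s) ⇌ Pb^2+(aq) + S^2-(aq), so Q = [Pb^2+][S^2-]
Q = (5.59 × 10^-3)(1.06 × 10^-3) = 5.9 x 10^-6
Q > Ksp, so PbS will precipitate.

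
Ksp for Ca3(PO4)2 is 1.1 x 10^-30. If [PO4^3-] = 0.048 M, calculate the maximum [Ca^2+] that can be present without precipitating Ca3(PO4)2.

Ca3(PO4)2(s) ⇌ 3 Ca^2+(aq) + 2 PO4^3-(aq)
Ksp = [Ca^2+]^3[PO4^3-]^2
Precipitation begins when Q = Ksp. With [PO4^3-] = 0.048 M:
1.1 x 10^-30 = (0.048)^2 × [Ca^2+]^3
[Ca^2+] = (1.1 x 10^-30 / 2.30 × 10^-3)^(1/3) = 7.8 × 10^-10 M

7.8e-10 M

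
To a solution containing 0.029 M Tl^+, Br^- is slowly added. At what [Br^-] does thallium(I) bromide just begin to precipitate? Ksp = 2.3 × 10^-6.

7.9 × 10^-5 M

TlBr(s) ⇌ Tl^+(aq) + Br^-(aq)
Ksp = [Tl^+][Br^-]
Precipitation begins when Q = Ksp. With [Tl^+] = 0.029 M:
2.3 × 10^-6 = (0.029) × [Br^-]
[Br^-] = (2.3 × 10^-6 / 2.9 × 10^-2) = 7.9 × 10^-5 M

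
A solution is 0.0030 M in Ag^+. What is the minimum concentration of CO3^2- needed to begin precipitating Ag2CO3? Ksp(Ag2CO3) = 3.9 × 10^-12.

Ag2CO3(s) <=> 2 Ag^+ + CO3^2-
Ksp = [Ag^+]^2[CO3^2-]
Precipitation begins when Q = Ksp. With [Ag^+] = 0.0030 M:
3.9 × 10^-12 = (0.0030)^2 × [CO3^2-]
[CO3^2-] = (3.9 × 10^-12 / 9.00 x 10^-6) = 4.3 × 10^-7 M

[CO3^2-] = 4.3e-7 M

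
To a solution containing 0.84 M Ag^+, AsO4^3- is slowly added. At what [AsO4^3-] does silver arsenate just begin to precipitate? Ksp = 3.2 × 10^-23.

[AsO4^3-] = 5.4e-23 M

Ag3AsO4(s) ⇌ 3 Ag^+ + AsO4^3-
Ksp = [Ag^+]^3[AsO4^3-]
Precipitation begins when Q = Ksp. With [Ag^+] = 0.84 M:
3.2 × 10^-23 = (0.84)^3 × [AsO4^3-]
[AsO4^3-] = (3.2 × 10^-23 / 5.93 × 10^-1) = 5.4 x 10^-23 M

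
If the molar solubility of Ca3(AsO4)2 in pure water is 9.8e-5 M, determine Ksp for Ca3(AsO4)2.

9.8 × 10^-19

Ca3(AsO4)2(s) <=> 3 Ca^2+(aq) + 2 AsO4^3-(aq)
For each mole of Ca3(AsO4)2 that dissolves: [Ca^2+] = 3s, [AsO4^3-] = 2s.
Ksp = [Ca^2+]^3[AsO4^3-]^2
Substituting: Ksp = (3s)^3(2s)^2 = 108s^5
Ksp = 108 × (9.8 × 10^-5)^5 = 9.8 x 10^-19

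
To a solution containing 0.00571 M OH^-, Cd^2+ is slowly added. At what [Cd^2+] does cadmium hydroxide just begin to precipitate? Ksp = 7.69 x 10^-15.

[Cd^2+] ≈ 2.36e-10 M

Cd(OH)2(s) ⇌ Cd^2+(aq) + 2 OH^-(aq)
Ksp = [Cd^2+][OH^-]^2
Precipitation begins when Q = Ksp. With [OH^-] = 0.00571 M:
7.69 x 10^-15 = (0.00571)^2 × [Cd^2+]
[Cd^2+] = (7.69 x 10^-15 / 3.260 x 10^-5) = 2.36 × 10^-10 M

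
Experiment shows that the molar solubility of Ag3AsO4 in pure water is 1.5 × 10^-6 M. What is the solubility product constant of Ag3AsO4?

Ksp = 1.4e-22

Ag3AsO4(s) ⇌ 3 Ag^+ + AsO4^3-
With molar solubility s: [Ag^+] = 3s, [AsO4^3-] = s.
Ksp = [Ag^+]^3[AsO4^3-]
Substituting: Ksp = (3s)^3s = 27s^4
Ksp = 27 × (1.5 x 10^-6)^4 = 1.4 × 10^-22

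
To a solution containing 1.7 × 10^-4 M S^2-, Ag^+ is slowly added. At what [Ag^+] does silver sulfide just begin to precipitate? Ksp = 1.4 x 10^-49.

[Ag^+] ≈ 2.9 × 10^-23 M

Ag2S(s) ⇌ 2 Ag^+(aq) + S^2-(aq)
Ksp = [Ag^+]^2[S^2-]
Precipitation begins when Q = Ksp. With [S^2-] = 1.7 × 10^-4 M:
1.4 x 10^-49 = (1.7 × 10^-4) × [Ag^+]^2
[Ag^+] = (1.4 x 10^-49 / 1.7 × 10^-4)^(1/2) = 2.9 × 10^-23 M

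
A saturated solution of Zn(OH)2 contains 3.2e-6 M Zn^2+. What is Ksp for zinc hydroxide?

1.3e-16

Zn(OH)2(s) ⇌ Zn^2+(aq) + 2 OH^-(aq)
Stoichiometry gives [OH^-] = (2/1)[Zn^2+] = 6.40 x 10^-6 M.
Ksp = [Zn^2+][OH^-]^2
Ksp = 3.2 × 10^-6 × (6.40 × 10^-6)^2 = 1.3 × 10^-16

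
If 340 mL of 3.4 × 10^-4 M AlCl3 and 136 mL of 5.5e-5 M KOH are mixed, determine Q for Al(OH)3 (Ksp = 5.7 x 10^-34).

Total volume = 340 + 136 = 476 mL.
[Al^3+] = 3.4 × 10^-4 × (340/476) = 2.43 x 10^-4 M
[OH^-] = 5.5 × 10^-5 × (136/476) = 1.57 x 10^-5 M
Al(OH)3(s) <=> Al^3+ + 3 OH^-, so Q = [Al^3+][OH^-]^3
Q = (2.43 × 10^-4)(1.57 × 10^-5)^3 = 9.4 × 10^-19
Q > Ksp, so Al(OH)3 will precipitate.

Q = 9.4 x 10^-19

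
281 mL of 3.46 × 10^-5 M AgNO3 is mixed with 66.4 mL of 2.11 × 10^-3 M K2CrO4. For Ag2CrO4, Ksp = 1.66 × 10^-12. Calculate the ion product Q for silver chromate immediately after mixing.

3.16e-13

Total volume = 281 + 66.4 = 347.4 mL.
[Ag^+] = 3.46 x 10^-5 × (281/347.4) = 2.799 x 10^-5 M
[CrO4^2-] = 2.11 × 10^-3 × (66.4/347.4) = 4.033 × 10^-4 M
Ag2CrO4(s) <=> 2 Ag^+ + CrO4^2-, so Q = [Ag^+]^2[CrO4^2-]
Q = (2.799 × 10^-5)^2(4.033 × 10^-4) = 3.16 × 10^-13
Q < Ksp, so no precipitate of Ag2CrO4 forms.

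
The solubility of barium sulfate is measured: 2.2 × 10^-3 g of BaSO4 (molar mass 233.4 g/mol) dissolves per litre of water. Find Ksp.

Molar solubility s = (2.2 x 10^-3 g/L) / (233.4 g/mol) = 9.43 × 10^-6 M.
BaSO4(s) <=> Ba^2+ + SO4^2-
With molar solubility s: [Ba^2+] = s, [SO4^2-] = s.
Ksp = [Ba^2+][SO4^2-]
Ksp = s × s = s^2
With s = 9.43 × 10^-6: Ksp = 8.9 × 10^-11

Ksp = 8.9 × 10^-11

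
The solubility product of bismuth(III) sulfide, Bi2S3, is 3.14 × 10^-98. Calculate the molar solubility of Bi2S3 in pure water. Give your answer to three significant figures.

1.24 × 10^-20 M

Bi2S3(s) <=> 2 Bi^3+(aq) + 3 S^2-(aq)
Ksp = [Bi^3+]^2[S^2-]^3
For each mole of Bi2S3 that dissolves: [Bi^3+] = 2s, [S^2-] = 3s.
Ksp = (2s)^2(3s)^3 = 108s^5
s^5 = 3.14 × 10^-98 / 108, so s = 1.24 × 10^-20 M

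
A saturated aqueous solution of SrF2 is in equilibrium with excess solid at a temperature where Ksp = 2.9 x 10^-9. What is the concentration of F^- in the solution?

[F^-] ≈ 1.8 × 10^-3 M

SrF2(s) ⇌ Sr^2+(aq) + 2 F^-(aq)
Ksp = [Sr^2+][F^-]^2
If s mol/L of SrF2 dissolves, [Sr^2+] = s and [F^-] = 2s.
So Ksp = s × (2s)^2 = 4s^3
Solving, s = (2.9 x 10^-9/4)^(1/3) = 8.98 x 10^-4 M
[F^-] = 2s = 1.8 × 10^-3 M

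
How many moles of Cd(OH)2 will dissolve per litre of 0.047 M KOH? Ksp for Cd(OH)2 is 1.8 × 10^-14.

8.1e-12 M

Cd(OH)2(s) <=> Cd^2+ + 2 OH^-
Ksp = [Cd^2+][OH^-]^2
Let s be the molar solubility in this solution. [Cd^2+] = s, [OH^-] = 0.047 + 2s ≈ 0.047 (since OH^- from KOH dominates).
Ksp ≈ s × (0.047)^2
s = 8.1 x 10^-12 M
Check: 2s = 1.6 × 10^-11 ≪ 0.047, so the approximation is valid.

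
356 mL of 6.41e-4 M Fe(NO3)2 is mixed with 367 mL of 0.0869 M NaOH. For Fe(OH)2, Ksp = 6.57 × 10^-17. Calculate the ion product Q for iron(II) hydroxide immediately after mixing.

6.14e-7

Total volume = 356 + 367 = 723 mL.
[Fe^2+] = 6.41 × 10^-4 × (356/723) = 3.156 × 10^-4 M
[OH^-] = 8.69 × 10^-2 × (367/723) = 4.411 × 10^-2 M
Fe(OH)2(s) ⇌ Fe^2+ + 2 OH^-, so Q = [Fe^2+][OH^-]^2
Q = (3.156 × 10^-4)(4.411 × 10^-2)^2 = 6.14 × 10^-7
Q > Ksp, so Fe(OH)2 will precipitate.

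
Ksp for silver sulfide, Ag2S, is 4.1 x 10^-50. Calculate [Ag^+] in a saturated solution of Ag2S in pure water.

[Ag^+] = 4.3 × 10^-17 M

Ag2S(s) ⇌ 2 Ag^+ + S^2-
Ksp = [Ag^+]^2[S^2-]
If s mol/L of Ag2S dissolves, [Ag^+] = 2s and [S^2-] = s.
Ksp = (2s)^2s = 4s^3
Solving, s = (4.1 x 10^-50/4)^(1/3) = 2.17 × 10^-17 M
[Ag^+] = 2s = 4.3 x 10^-17 M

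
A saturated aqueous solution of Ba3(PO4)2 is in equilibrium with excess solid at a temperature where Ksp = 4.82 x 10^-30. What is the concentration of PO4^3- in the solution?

[PO4^3-] = 1.07e-6 M

Ba3(PO4)2(s) <=> 3 Ba^2+(aq) + 2 PO4^3-(aq)
Ksp = [Ba^2+]^3[PO4^3-]^2
For each mole of Ba3(PO4)2 that dissolves: [Ba^2+] = 3s, [PO4^3-] = 2s.
So Ksp = (3s)^3 × (2s)^2 = 108s^5
s = (4.82 x 10^-30 / 108)^(1/5) = 5.369 × 10^-7 M
[PO4^3-] = 2s = 1.07 × 10^-6 M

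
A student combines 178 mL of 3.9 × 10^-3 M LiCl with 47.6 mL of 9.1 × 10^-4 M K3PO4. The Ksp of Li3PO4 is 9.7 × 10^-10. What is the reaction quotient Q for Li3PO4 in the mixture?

Q = 5.6 × 10^-12

Total volume = 178 + 47.6 = 225.6 mL.
[Li^+] = 3.9 × 10^-3 × (178/225.6) = 3.08 × 10^-3 M
[PO4^3-] = 9.1 × 10^-4 × (47.6/225.6) = 1.92 × 10^-4 M
Li3PO4(s) <=> 3 Li^+ + PO4^3-, so Q = [Li^+]^3[PO4^3-]
Q = (3.08 × 10^-3)^3(1.92 × 10^-4) = 5.6 × 10^-12
Q < Ksp, so no precipitate of Li3PO4 forms.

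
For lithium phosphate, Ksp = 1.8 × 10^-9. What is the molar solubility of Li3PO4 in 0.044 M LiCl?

s = 2.1 x 10^-5 M

Li3PO4(s) ⇌ 3 Li^+(aq) + PO4^3-(aq)
Ksp = [Li^+]^3[PO4^3-]
If s mol/L dissolves here, [Li^+] = 0.044 + 3s ≈ 0.044, [PO4^3-] = s (common-ion effect: Li^+ is already 0.044 M).
Ksp ≈ (0.044)^3 × s
s = 2.1 × 10^-5 M
Check: 3s = 6.3 × 10^-5 ≪ 0.044, so the approximation is valid.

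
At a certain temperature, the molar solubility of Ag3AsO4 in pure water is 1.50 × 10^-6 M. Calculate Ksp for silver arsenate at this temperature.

Ag3AsO4(s) ⇌ 3 Ag^+(aq) + AsO4^3-(aq)
If s mol/L of Ag3AsO4 dissolves, [Ag^+] = 3s and [AsO4^3-] = s.
Ksp = [Ag^+]^3[AsO4^3-]
Ksp = (3s)^3s = 27s^4
Ksp = 27 × (1.50 × 10^-6)^4 = 1.37 × 10^-22

Ksp ≈ 1.37 × 10^-22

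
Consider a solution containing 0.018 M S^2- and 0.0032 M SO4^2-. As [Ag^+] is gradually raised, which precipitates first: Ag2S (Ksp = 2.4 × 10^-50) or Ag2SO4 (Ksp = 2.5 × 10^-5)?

Ag2S

Each salt begins to precipitate when Q = Ksp, i.e. when [Ag^+] reaches its threshold.
For Ag2S: 2.4 × 10^-50 = 0.018 × [Ag^+]^2  ⇒  [Ag^+] = 1.2 × 10^-24 M.
For Ag2SO4: 2.5 × 10^-5 = 0.0032 × [Ag^+]^2  ⇒  [Ag^+] = 8.8 × 10^-2 M.
The salt with the lower threshold [Ag^+] precipitates first: Ag2S.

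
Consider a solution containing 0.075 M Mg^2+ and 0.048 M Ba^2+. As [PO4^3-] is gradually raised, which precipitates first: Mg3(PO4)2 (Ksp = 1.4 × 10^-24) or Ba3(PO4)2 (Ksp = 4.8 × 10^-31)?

Ba3(PO4)2

Precipitation of each salt starts when its ion product equals its Ksp.
For Mg3(PO4)2: 1.4 × 10^-24 = (0.075)^3 × [PO4^3-]^2  ⇒  [PO4^3-] = 5.8 × 10^-11 M.
For Ba3(PO4)2: 4.8 × 10^-31 = (0.048)^3 × [PO4^3-]^2  ⇒  [PO4^3-] = 6.6 × 10^-14 M.
The salt with the lower threshold [PO4^3-] precipitates first: Ba3(PO4)2.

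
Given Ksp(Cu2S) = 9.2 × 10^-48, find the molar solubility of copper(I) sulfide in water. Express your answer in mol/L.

s = 1.3 x 10^-16 M

Cu2S(s) ⇌ 2 Cu^+ + S^2-
Ksp = [Cu^+]^2[S^2-]
For each mole of Cu2S that dissolves: [Cu^+] = 2s, [S^2-] = s.
So Ksp = (2s)^2 × s = 4s^3
s^3 = 9.2 × 10^-48 / 4, so s = 1.3 x 10^-16 M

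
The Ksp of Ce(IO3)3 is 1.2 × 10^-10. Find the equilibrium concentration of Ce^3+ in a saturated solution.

Ce(IO3)3(s) ⇌ Ce^3+(aq) + 3 IO3^-(aq)
Ksp = [Ce^3+][IO3^-]^3
Let s = molar solubility. Then [Ce^3+] = s and [IO3^-] = 3s.
Ksp = s(3s)^3 = 27s^4
s = (1.2 × 10^-10 / 27)^(1/4) = 1.45 x 10^-3 M
[Ce^3+] = s = 1.5 × 10^-3 M

1.5 × 10^-3 M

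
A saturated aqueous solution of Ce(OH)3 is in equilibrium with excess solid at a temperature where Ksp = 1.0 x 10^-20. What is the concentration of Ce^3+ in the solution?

[Ce^3+] = 4.4 × 10^-6 M

Ce(OH)3(s) ⇌ Ce^3+ + 3 OH^-
Ksp = [Ce^3+][OH^-]^3
If s mol/L of Ce(OH)3 dissolves, [Ce^3+] = s and [OH^-] = 3s.
So Ksp = s × (3s)^3 = 27s^4
s = (1.0 x 10^-20 / 27)^(1/4) = 4.39 × 10^-6 M
[Ce^3+] = s = 4.4 x 10^-6 M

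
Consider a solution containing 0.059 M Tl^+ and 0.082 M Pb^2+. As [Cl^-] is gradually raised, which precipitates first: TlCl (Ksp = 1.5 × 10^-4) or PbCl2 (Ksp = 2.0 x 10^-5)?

TlCl

Each salt begins to precipitate when Q = Ksp, i.e. when [Cl^-] reaches its threshold.
For TlCl: 1.5 × 10^-4 = 0.059 × [Cl^-]  ⇒  [Cl^-] = 2.5 × 10^-3 M.
For PbCl2: 2.0 x 10^-5 = 0.082 × [Cl^-]^2  ⇒  [Cl^-] = 1.6 x 10^-2 M.
The salt with the lower threshold [Cl^-] precipitates first: TlCl.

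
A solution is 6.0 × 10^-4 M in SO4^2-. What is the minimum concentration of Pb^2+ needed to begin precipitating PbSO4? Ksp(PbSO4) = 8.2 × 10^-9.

PbSO4(s) <=> Pb^2+ + SO4^2-
Ksp = [Pb^2+][SO4^2-]
Precipitation begins when Q = Ksp. With [SO4^2-] = 6.0 × 10^-4 M:
8.2 × 10^-9 = (6.0 × 10^-4) × [Pb^2+]
[Pb^2+] = (8.2 × 10^-9 / 6.0 × 10^-4) = 1.4 × 10^-5 M

[Pb^2+] ≈ 1.4e-5 M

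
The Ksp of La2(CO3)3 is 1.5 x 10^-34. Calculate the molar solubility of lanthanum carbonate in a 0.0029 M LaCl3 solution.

La2(CO3)3(s) <=> 2 La^3+ + 3 CO3^2-
Ksp = [La^3+]^2[CO3^2-]^3
Let s be the molar solubility in this solution. [La^3+] = 0.0029 + 2s ≈ 0.0029, [CO3^2-] = 3s (common-ion effect: La^3+ is already 0.0029 M).
Ksp ≈ (0.0029)^2 × (3s)^3
s = 8.7 × 10^-11 M
Check: 2s = 1.7 × 10^-10 ≪ 0.0029, so the approximation is valid.

s = 8.7 x 10^-11 M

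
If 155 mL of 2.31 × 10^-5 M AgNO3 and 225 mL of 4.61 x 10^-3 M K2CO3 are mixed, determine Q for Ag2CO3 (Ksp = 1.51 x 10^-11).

Total volume = 155 + 225 = 380 mL.
[Ag^+] = 2.31 x 10^-5 × (155/380) = 9.422 × 10^-6 M
[CO3^2-] = 4.61 × 10^-3 × (225/380) = 2.730 x 10^-3 M
Ag2CO3(s) ⇌ 2 Ag^+ + CO3^2-, so Q = [Ag^+]^2[CO3^2-]
Q = (9.422 x 10^-6)^2(2.730 × 10^-3) = 2.42 × 10^-13
Q < Ksp, so no precipitate of Ag2CO3 forms.

2.42 × 10^-13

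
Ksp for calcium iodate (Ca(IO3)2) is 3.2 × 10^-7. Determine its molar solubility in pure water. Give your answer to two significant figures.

s = 4.3 × 10^-3 M

Ca(IO3)2(s) ⇌ Ca^2+(aq) + 2 IO3^-(aq)
Ksp = [Ca^2+][IO3^-]^2
With molar solubility s: [Ca^2+] = s, [IO3^-] = 2s.
So Ksp = s × (2s)^2 = 4s^3
s = (3.2 × 10^-7 / 4)^(1/3) = 4.3 × 10^-3 M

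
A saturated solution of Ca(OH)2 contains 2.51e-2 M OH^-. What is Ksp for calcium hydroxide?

7.91 × 10^-6

Ca(OH)2(s) <=> Ca^2+(aq) + 2 OH^-(aq)
Stoichiometry gives [Ca^2+] = (1/2)[OH^-] = 1.255 x 10^-2 M.
Ksp = [Ca^2+][OH^-]^2
Ksp = 1.255 × 10^-2 × (2.51 × 10^-2)^2 = 7.91 × 10^-6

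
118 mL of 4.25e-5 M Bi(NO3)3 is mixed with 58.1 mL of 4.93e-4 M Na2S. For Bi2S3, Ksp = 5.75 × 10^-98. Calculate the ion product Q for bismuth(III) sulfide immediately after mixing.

3.49 × 10^-21

Total volume = 118 + 58.1 = 176.1 mL.
[Bi^3+] = 4.25 × 10^-5 × (118/176.1) = 2.848 × 10^-5 M
[S^2-] = 4.93 x 10^-4 × (58.1/176.1) = 1.627 × 10^-4 M
Bi2S3(s) <=> 2 Bi^3+ + 3 S^2-, so Q = [Bi^3+]^2[S^2-]^3
Q = (2.848 × 10^-5)^2(1.627 x 10^-4)^3 = 3.49 x 10^-21
Q > Ksp, so Bi2S3 will precipitate.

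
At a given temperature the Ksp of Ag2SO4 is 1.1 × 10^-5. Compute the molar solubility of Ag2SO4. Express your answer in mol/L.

Ag2SO4(s) ⇌ 2 Ag^+ + SO4^2-
Ksp = [Ag^+]^2[SO4^2-]
If s mol/L of Ag2SO4 dissolves, [Ag^+] = 2s and [SO4^2-] = s.
So Ksp = (2s)^2 × s = 4s^3
Solving, s = (1.1 × 10^-5/4)^(1/3) = 1.4 x 10^-2 M

s ≈ 1.4e-2 M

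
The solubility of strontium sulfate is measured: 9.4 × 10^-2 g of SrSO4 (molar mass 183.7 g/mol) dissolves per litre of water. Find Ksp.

Ksp = 2.6e-7

Molar solubility s = (9.4 × 10^-2 g/L) / (183.7 g/mol) = 5.12 × 10^-4 M.
SrSO4(s) ⇌ Sr^2+ + SO4^2-
Let s = molar solubility. Then [Sr^2+] = s and [SO4^2-] = s.
Ksp = [Sr^2+][SO4^2-]
Ksp = s × s = s^2
With s = 5.12 x 10^-4: Ksp = 2.6 x 10^-7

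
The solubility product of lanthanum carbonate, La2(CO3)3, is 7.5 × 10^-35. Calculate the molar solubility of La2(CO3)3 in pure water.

s ≈ 5.9 x 10^-8 M

La2(CO3)3(s) ⇌ 2 La^3+(aq) + 3 CO3^2-(aq)
Ksp = [La^3+]^2[CO3^2-]^3
With molar solubility s: [La^3+] = 2s, [CO3^2-] = 3s.
Substituting: Ksp = (2s)^2(3s)^3 = 108s^5
Solving, s = (7.5 × 10^-35/108)^(1/5) = 5.9 x 10^-8 M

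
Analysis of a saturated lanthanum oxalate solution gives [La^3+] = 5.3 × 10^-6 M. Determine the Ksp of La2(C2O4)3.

La2(C2O4)3(s) ⇌ 2 La^3+(aq) + 3 C2O4^2-(aq)
Stoichiometry gives [C2O4^2-] = (3/2)[La^3+] = 7.95 × 10^-6 M.
Ksp = [La^3+]^2[C2O4^2-]^3
Ksp = (5.3 × 10^-6)^2 × (7.95 × 10^-6)^3 = 1.4 x 10^-26

Ksp = 1.4 × 10^-26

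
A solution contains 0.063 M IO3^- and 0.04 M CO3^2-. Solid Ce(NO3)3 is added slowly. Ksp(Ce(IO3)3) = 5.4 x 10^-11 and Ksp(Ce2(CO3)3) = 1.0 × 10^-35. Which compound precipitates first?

Each salt begins to precipitate when Q = Ksp, i.e. when [Ce^3+] reaches its threshold.
For Ce(IO3)3: 5.4 x 10^-11 = (0.063)^3 × [Ce^3+]  ⇒  [Ce^3+] = 2.2 × 10^-7 M.
For Ce2(CO3)3: 1.0 × 10^-35 = (0.04)^3 × [Ce^3+]^2  ⇒  [Ce^3+] = 4.0 × 10^-16 M.
The salt with the lower threshold [Ce^3+] precipitates first: Ce2(CO3)3.

Ce2(CO3)3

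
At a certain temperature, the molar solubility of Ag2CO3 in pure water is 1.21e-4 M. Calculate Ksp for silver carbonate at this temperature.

Ag2CO3(s) ⇌ 2 Ag^+ + CO3^2-
Let s = molar solubility. Then [Ag^+] = 2s and [CO3^2-] = s.
Ksp = [Ag^+]^2[CO3^2-]
So Ksp = (2s)^2 × s = 4s^3
With s = 1.21 x 10^-4: Ksp = 7.09 × 10^-12

Ksp = 7.09e-12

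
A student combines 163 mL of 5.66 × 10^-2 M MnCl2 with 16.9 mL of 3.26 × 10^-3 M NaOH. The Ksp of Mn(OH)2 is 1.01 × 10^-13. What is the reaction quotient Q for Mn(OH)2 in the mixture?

Total volume = 163 + 16.9 = 179.9 mL.
[Mn^2+] = 5.66 × 10^-2 × (163/179.9) = 5.128 × 10^-2 M
[OH^-] = 3.26 × 10^-3 × (16.9/179.9) = 3.062 x 10^-4 M
Mn(OH)2(s) <=> Mn^2+ + 2 OH^-, so Q = [Mn^2+][OH^-]^2
Q = (5.128 x 10^-2)(3.062 × 10^-4)^2 = 4.81 x 10^-9
Q > Ksp, so Mn(OH)2 will precipitate.

4.81e-9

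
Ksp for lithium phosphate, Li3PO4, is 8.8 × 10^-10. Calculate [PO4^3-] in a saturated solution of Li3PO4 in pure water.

2.4 × 10^-3 M

Li3PO4(s) ⇌ 3 Li^+ + PO4^3-
Ksp = [Li^+]^3[PO4^3-]
If s mol/L of Li3PO4 dissolves, [Li^+] = 3s and [PO4^3-] = s.
Ksp = (3s)^3s = 27s^4
s = (8.8 × 10^-10 / 27)^(1/4) = 2.39 × 10^-3 M
[PO4^3-] = s = 2.4 x 10^-3 M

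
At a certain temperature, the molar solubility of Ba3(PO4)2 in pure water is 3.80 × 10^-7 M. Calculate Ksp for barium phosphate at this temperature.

8.56e-31

Ba3(PO4)2(s) <=> 3 Ba^2+ + 2 PO4^3-
Let s = molar solubility. Then [Ba^2+] = 3s and [PO4^3-] = 2s.
Ksp = [Ba^2+]^3[PO4^3-]^2
So Ksp = (3s)^3 × (2s)^2 = 108s^5
Ksp = 108 × (3.80 × 10^-7)^5 = 8.56 x 10^-31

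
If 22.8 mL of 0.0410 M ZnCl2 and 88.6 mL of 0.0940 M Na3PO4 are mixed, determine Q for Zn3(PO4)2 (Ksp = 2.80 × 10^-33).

Total volume = 22.8 + 88.6 = 111.4 mL.
[Zn^2+] = 4.10 × 10^-2 × (22.8/111.4) = 8.391 × 10^-3 M
[PO4^3-] = 9.40 x 10^-2 × (88.6/111.4) = 7.476 × 10^-2 M
Zn3(PO4)2(s) <=> 3 Zn^2+(aq) + 2 PO4^3-(aq), so Q = [Zn^2+]^3[PO4^3-]^2
Q = (8.391 × 10^-3)^3(7.476 x 10^-2)^2 = 3.30 x 10^-9
Q > Ksp, so Zn3(PO4)2 will precipitate.

3.30 × 10^-9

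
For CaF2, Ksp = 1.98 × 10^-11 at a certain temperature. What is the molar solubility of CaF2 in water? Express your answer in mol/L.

CaF2(s) ⇌ Ca^2+(aq) + 2 F^-(aq)
Ksp = [Ca^2+][F^-]^2
Let s = molar solubility. Then [Ca^2+] = s and [F^-] = 2s.
Ksp = s(2s)^2 = 4s^3
s = (1.98 × 10^-11 / 4)^(1/3) = 1.70 x 10^-4 M

s ≈ 1.70e-4 M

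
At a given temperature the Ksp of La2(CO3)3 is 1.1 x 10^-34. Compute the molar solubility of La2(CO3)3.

La2(CO3)3(s) ⇌ 2 La^3+ + 3 CO3^2-
Ksp = [La^3+]^2[CO3^2-]^3
If s mol/L of La2(CO3)3 dissolves, [La^3+] = 2s and [CO3^2-] = 3s.
Ksp = (2s)^2(3s)^3 = 108s^5
s^5 = 1.1 x 10^-34 / 108, so s = 6.3 × 10^-8 M

s = 6.3 × 10^-8 M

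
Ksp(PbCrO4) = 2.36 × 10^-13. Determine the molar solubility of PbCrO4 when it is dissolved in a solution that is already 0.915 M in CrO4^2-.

PbCrO4(s) ⇌ Pb^2+(aq) + CrO4^2-(aq)
Ksp = [Pb^2+][CrO4^2-]
Let s be the molar solubility in this solution. [Pb^2+] = s, [CrO4^2-] = 0.915 + s ≈ 0.915 (Ksp is small, so little additional dissolves).
Ksp ≈ s × 0.915
s = 2.58 × 10^-13 M
Check: s = 2.6 × 10^-13 ≪ 0.915, so the approximation is valid.

s ≈ 2.58 x 10^-13 M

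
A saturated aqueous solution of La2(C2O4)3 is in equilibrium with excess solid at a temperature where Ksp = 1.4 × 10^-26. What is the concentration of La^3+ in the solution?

5.3e-6 M

La2(C2O4)3(s) <=> 2 La^3+(aq) + 3 C2O4^2-(aq)
Ksp = [La^3+]^2[C2O4^2-]^3
Let s = molar solubility. Then [La^3+] = 2s and [C2O4^2-] = 3s.
So Ksp = (2s)^2 × (3s)^3 = 108s^5
s^5 = 1.4 × 10^-26 / 108, so s = 2.65 × 10^-6 M
[La^3+] = 2s = 5.3 × 10^-6 M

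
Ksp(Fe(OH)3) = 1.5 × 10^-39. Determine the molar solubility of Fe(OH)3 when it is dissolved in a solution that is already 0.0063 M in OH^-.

Fe(OH)3(s) ⇌ Fe^3+ + 3 OH^-
Ksp = [Fe^3+][OH^-]^3
If s mol/L dissolves here, [Fe^3+] = s, [OH^-] = 0.0063 + 3s ≈ 0.0063 (since the OH^- already present dominates).
Ksp ≈ s × (0.0063)^3
s = 6.0 × 10^-33 M
Check: 3s = 1.8 x 10^-32 ≪ 0.0063, so the approximation is valid.

s ≈ 6.0 × 10^-33 M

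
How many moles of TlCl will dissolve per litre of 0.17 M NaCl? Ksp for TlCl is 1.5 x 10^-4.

TlCl(s) ⇌ Tl^+(aq) + Cl^-(aq)
Ksp = [Tl^+][Cl^-]
Let s = moles of TlCl that dissolve per litre. [Tl^+] = s, [Cl^-] = 0.17 + s ≈ 0.17 (since Cl^- from NaCl dominates).
Ksp ≈ s × 0.17
s = 8.8 × 10^-4 M
Check: s = 8.8 x 10^-4 ≪ 0.17, so the approximation is valid.

s = 8.8 x 10^-4 M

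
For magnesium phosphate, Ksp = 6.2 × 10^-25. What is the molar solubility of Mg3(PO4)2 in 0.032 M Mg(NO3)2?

Mg3(PO4)2(s) ⇌ 3 Mg^2+(aq) + 2 PO4^3-(aq)
Ksp = [Mg^2+]^3[PO4^3-]^2
Let s be the molar solubility in this solution. [Mg^2+] = 0.032 + 3s ≈ 0.032, [PO4^3-] = 2s (since Mg^2+ from Mg(NO3)2 dominates).
Ksp ≈ (0.032)^3 × (2s)^2
s = 6.9 x 10^-11 M
Check: 3s = 2.1 × 10^-10 ≪ 0.032, so the approximation is valid.

s ≈ 6.9 x 10^-11 M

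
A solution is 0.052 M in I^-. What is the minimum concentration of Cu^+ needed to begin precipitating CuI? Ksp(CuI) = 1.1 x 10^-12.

[Cu^+] = 2.1e-11 M

CuI(s) ⇌ Cu^+(aq) + I^-(aq)
Ksp = [Cu^+][I^-]
Precipitation begins when Q = Ksp. With [I^-] = 0.052 M:
1.1 x 10^-12 = (0.052) × [Cu^+]
[Cu^+] = (1.1 x 10^-12 / 5.2 × 10^-2) = 2.1 x 10^-11 M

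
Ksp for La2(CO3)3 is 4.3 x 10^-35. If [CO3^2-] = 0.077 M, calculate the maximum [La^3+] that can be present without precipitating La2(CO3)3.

[La^3+] = 3.1 × 10^-16 M

La2(CO3)3(s) ⇌ 2 La^3+(aq) + 3 CO3^2-(aq)
Ksp = [La^3+]^2[CO3^2-]^3
Precipitation begins when Q = Ksp. With [CO3^2-] = 0.077 M:
4.3 x 10^-35 = (0.077)^3 × [La^3+]^2
[La^3+] = (4.3 x 10^-35 / 4.57 x 10^-4)^(1/2) = 3.1 × 10^-16 M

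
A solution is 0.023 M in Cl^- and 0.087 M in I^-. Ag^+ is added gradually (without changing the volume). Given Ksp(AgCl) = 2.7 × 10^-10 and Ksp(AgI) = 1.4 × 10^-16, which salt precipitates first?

AgI

Precipitation of each salt starts when its ion product equals its Ksp.
For AgCl: 2.7 × 10^-10 = 0.023 × [Ag^+]  ⇒  [Ag^+] = 1.2 × 10^-8 M.
For AgI: 1.4 × 10^-16 = 0.087 × [Ag^+]  ⇒  [Ag^+] = 1.6 × 10^-15 M.
The salt with the lower threshold [Ag^+] precipitates first: AgI.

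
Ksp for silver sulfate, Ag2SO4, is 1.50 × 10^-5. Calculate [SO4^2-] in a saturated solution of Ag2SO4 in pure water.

Ag2SO4(s) <=> 2 Ag^+(aq) + SO4^2-(aq)
Ksp = [Ag^+]^2[SO4^2-]
With molar solubility s: [Ag^+] = 2s, [SO4^2-] = s.
Ksp = (2s)^2s = 4s^3
Solving, s = (1.50 × 10^-5/4)^(1/3) = 1.554 × 10^-2 M
[SO4^2-] = s = 1.55 × 10^-2 M

[SO4^2-] = 0.0155 M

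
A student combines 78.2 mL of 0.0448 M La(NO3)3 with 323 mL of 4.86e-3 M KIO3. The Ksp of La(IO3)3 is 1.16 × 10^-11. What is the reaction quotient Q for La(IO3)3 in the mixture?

Total volume = 78.2 + 323 = 401.2 mL.
[La^3+] = 4.48 × 10^-2 × (78.2/401.2) = 8.732 x 10^-3 M
[IO3^-] = 4.86 × 10^-3 × (323/401.2) = 3.913 × 10^-3 M
La(IO3)3(s) ⇌ La^3+ + 3 IO3^-, so Q = [La^3+][IO3^-]^3
Q = (8.732 × 10^-3)(3.913 x 10^-3)^3 = 5.23 × 10^-10
Q > Ksp, so La(IO3)3 will precipitate.

5.23 x 10^-10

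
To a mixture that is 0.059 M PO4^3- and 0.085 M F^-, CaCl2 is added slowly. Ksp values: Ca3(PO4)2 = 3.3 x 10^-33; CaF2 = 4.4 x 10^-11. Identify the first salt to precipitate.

Ca3(PO4)2

Each salt begins to precipitate when Q = Ksp, i.e. when [Ca^2+] reaches its threshold.
For Ca3(PO4)2: 3.3 x 10^-33 = (0.059)^2 × [Ca^2+]^3  ⇒  [Ca^2+] = 9.8 × 10^-11 M.
For CaF2: 4.4 x 10^-11 = (0.085)^2 × [Ca^2+]  ⇒  [Ca^2+] = 6.1 × 10^-9 M.
The salt with the lower threshold [Ca^2+] precipitates first: Ca3(PO4)2.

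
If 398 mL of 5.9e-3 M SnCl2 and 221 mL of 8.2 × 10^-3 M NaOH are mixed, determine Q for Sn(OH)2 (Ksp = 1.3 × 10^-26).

Total volume = 398 + 221 = 619 mL.
[Sn^2+] = 5.9 × 10^-3 × (398/619) = 3.79 × 10^-3 M
[OH^-] = 8.2 x 10^-3 × (221/619) = 2.93 × 10^-3 M
Sn(OH)2(s) ⇌ Sn^2+ + 2 OH^-, so Q = [Sn^2+][OH^-]^2
Q = (3.79 × 10^-3)(2.93 × 10^-3)^2 = 3.3 × 10^-8
Q > Ksp, so Sn(OH)2 will precipitate.

Q ≈ 3.3 × 10^-8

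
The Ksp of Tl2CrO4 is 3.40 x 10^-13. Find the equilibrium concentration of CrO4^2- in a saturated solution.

Tl2CrO4(s) ⇌ 2 Tl^+ + CrO4^2-
Ksp = [Tl^+]^2[CrO4^2-]
Let s = molar solubility. Then [Tl^+] = 2s and [CrO4^2-] = s.
Ksp = (2s)^2s = 4s^3
s = (3.40 x 10^-13 / 4)^(1/3) = 4.397 × 10^-5 M
[CrO4^2-] = s = 4.40 x 10^-5 M

[CrO4^2-] ≈ 4.40 x 10^-5 M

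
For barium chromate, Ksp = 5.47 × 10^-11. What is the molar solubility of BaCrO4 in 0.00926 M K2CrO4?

BaCrO4(s) ⇌ Ba^2+(aq) + CrO4^2-(aq)
Ksp = [Ba^2+][CrO4^2-]
Let s = moles of BaCrO4 that dissolve per litre. [Ba^2+] = s, [CrO4^2-] = 0.00926 + s ≈ 0.00926 (since CrO4^2- from K2CrO4 dominates).
Ksp ≈ s × 0.00926
s = 5.91 × 10^-9 M
Check: s = 5.9 x 10^-9 ≪ 0.00926, so the approximation is valid.

s ≈ 5.91 × 10^-9 M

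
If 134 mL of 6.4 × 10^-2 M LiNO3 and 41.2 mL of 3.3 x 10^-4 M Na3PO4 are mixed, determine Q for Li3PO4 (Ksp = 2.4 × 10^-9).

Total volume = 134 + 41.2 = 175.2 mL.
[Li^+] = 6.4 × 10^-2 × (134/175.2) = 4.89 × 10^-2 M
[PO4^3-] = 3.3 x 10^-4 × (41.2/175.2) = 7.76 x 10^-5 M
Li3PO4(s) ⇌ 3 Li^+(aq) + PO4^3-(aq), so Q = [Li^+]^3[PO4^3-]
Q = (4.89 × 10^-2)^3(7.76 × 10^-5) = 9.1 × 10^-9
Q > Ksp, so Li3PO4 will precipitate.

Q ≈ 9.1 x 10^-9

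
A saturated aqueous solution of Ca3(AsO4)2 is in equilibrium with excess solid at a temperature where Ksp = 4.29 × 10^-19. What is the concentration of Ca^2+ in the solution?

Ca3(AsO4)2(s) ⇌ 3 Ca^2+(aq) + 2 AsO4^3-(aq)
Ksp = [Ca^2+]^3[AsO4^3-]^2
For each mole of Ca3(AsO4)2 that dissolves: [Ca^2+] = 3s, [AsO4^3-] = 2s.
Substituting: Ksp = (3s)^3(2s)^2 = 108s^5
s^5 = 4.29 × 10^-19 / 108, so s = 8.314 × 10^-5 M
[Ca^2+] = 3s = 2.49 × 10^-4 M

[Ca^2+] ≈ 2.49 x 10^-4 M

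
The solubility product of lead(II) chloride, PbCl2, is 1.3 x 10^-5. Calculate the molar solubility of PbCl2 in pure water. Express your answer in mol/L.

s ≈ 1.5 × 10^-2 M

PbCl2(s) ⇌ Pb^2+ + 2 Cl^-
Ksp = [Pb^2+][Cl^-]^2
If s mol/L of PbCl2 dissolves, [Pb^2+] = s and [Cl^-] = 2s.
So Ksp = s × (2s)^2 = 4s^3
s = (1.3 x 10^-5 / 4)^(1/3) = 1.5 × 10^-2 M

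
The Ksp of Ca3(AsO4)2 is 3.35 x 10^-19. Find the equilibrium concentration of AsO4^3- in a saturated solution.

Ca3(AsO4)2(s) <=> 3 Ca^2+(aq) + 2 AsO4^3-(aq)
Ksp = [Ca^2+]^3[AsO4^3-]^2
For each mole of Ca3(AsO4)2 that dissolves: [Ca^2+] = 3s, [AsO4^3-] = 2s.
Substituting: Ksp = (3s)^3(2s)^2 = 108s^5
s^5 = 3.35 x 10^-19 / 108, so s = 7.913 x 10^-5 M
[AsO4^3-] = 2s = 1.58 × 10^-4 M

1.58 x 10^-4 M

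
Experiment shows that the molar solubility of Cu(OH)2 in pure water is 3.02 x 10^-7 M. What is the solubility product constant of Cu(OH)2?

Cu(OH)2(s) ⇌ Cu^2+ + 2 OH^-
Let s = molar solubility. Then [Cu^2+] = s and [OH^-] = 2s.
Ksp = [Cu^2+][OH^-]^2
Ksp = s(2s)^2 = 4s^3
With s = 3.02 x 10^-7: Ksp = 1.10 × 10^-19

Ksp = 1.10e-19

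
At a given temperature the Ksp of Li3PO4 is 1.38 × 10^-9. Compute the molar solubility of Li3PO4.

Li3PO4(s) <=> 3 Li^+ + PO4^3-
Ksp = [Li^+]^3[PO4^3-]
For each mole of Li3PO4 that dissolves: [Li^+] = 3s, [PO4^3-] = s.
Ksp = (3s)^3s = 27s^4
Solving, s = (1.38 × 10^-9/27)^(1/4) = 2.67 × 10^-3 M

s ≈ 2.67e-3 M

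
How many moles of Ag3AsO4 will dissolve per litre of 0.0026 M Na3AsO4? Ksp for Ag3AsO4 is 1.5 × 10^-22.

Ag3AsO4(s) ⇌ 3 Ag^+(aq) + AsO4^3-(aq)
Ksp = [Ag^+]^3[AsO4^3-]
Let s be the molar solubility in this solution. [Ag^+] = 3s, [AsO4^3-] = 0.0026 + s ≈ 0.0026 (Ksp is small, so little additional dissolves).
Ksp ≈ (3s)^3 × 0.0026
s = 1.3 x 10^-7 M
Check: s = 1.3 × 10^-7 ≪ 0.0026, so the approximation is valid.

1.3e-7 M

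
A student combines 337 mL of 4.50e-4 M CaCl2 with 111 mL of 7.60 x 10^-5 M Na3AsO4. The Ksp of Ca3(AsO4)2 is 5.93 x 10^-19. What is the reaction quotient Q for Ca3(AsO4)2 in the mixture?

Q ≈ 1.38 x 10^-20

Total volume = 337 + 111 = 448 mL.
[Ca^2+] = 4.50 × 10^-4 × (337/448) = 3.385 × 10^-4 M
[AsO4^3-] = 7.60 x 10^-5 × (111/448) = 1.883 × 10^-5 M
Ca3(AsO4)2(s) ⇌ 3 Ca^2+ + 2 AsO4^3-, so Q = [Ca^2+]^3[AsO4^3-]^2
Q = (3.385 x 10^-4)^3(1.883 × 10^-5)^2 = 1.38 × 10^-20
Q < Ksp, so no precipitate of Ca3(AsO4)2 forms.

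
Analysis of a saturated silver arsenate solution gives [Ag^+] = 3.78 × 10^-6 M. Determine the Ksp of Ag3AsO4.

Ksp = 6.81 x 10^-23

Ag3AsO4(s) ⇌ 3 Ag^+ + AsO4^3-
Stoichiometry gives [AsO4^3-] = (1/3)[Ag^+] = 1.260 × 10^-6 M.
Ksp = [Ag^+]^3[AsO4^3-]
Ksp = (3.78 x 10^-6)^3 × 1.260 × 10^-6 = 6.81 × 10^-23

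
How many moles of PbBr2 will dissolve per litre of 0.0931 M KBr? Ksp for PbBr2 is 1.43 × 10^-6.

1.65 × 10^-4 M

PbBr2(s) ⇌ Pb^2+ + 2 Br^-
Ksp = [Pb^2+][Br^-]^2
Let s be the molar solubility in this solution. [Pb^2+] = s, [Br^-] = 0.0931 + 2s ≈ 0.0931 (since Br^- from KBr dominates).
Ksp ≈ s × (0.0931)^2
s = 1.65 × 10^-4 M
Check: 2s = 3.3 x 10^-4 ≪ 0.0931, so the approximation is valid.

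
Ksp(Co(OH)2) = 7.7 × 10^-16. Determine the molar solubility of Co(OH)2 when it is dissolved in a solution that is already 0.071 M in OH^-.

1.5e-13 M

Co(OH)2(s) ⇌ Co^2+(aq) + 2 OH^-(aq)
Ksp = [Co^2+][OH^-]^2
If s mol/L dissolves here, [Co^2+] = s, [OH^-] = 0.071 + 2s ≈ 0.071 (since the OH^- already present dominates).
Ksp ≈ s × (0.071)^2
s = 1.5 x 10^-13 M
Check: 2s = 3.1 x 10^-13 ≪ 0.071, so the approximation is valid.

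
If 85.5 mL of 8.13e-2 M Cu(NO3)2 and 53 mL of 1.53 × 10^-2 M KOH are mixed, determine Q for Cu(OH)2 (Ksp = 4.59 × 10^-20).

1.72e-6

Total volume = 85.5 + 53 = 138.5 mL.
[Cu^2+] = 8.13 x 10^-2 × (85.5/138.5) = 5.019 × 10^-2 M
[OH^-] = 1.53 × 10^-2 × (53/138.5) = 5.855 x 10^-3 M
Cu(OH)2(s) <=> Cu^2+(aq) + 2 OH^-(aq), so Q = [Cu^2+][OH^-]^2
Q = (5.019 x 10^-2)(5.855 × 10^-3)^2 = 1.72 x 10^-6
Q > Ksp, so Cu(OH)2 will precipitate.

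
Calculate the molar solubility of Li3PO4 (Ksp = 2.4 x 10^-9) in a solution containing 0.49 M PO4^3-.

Li3PO4(s) <=> 3 Li^+(aq) + PO4^3-(aq)
Ksp = [Li^+]^3[PO4^3-]
If s mol/L dissolves here, [Li^+] = 3s, [PO4^3-] = 0.49 + s ≈ 0.49 (Ksp is small, so little additional dissolves).
Ksp ≈ (3s)^3 × 0.49
s = 5.7 × 10^-4 M
Check: s = 5.7 x 10^-4 ≪ 0.49, so the approximation is valid.

5.7e-4 M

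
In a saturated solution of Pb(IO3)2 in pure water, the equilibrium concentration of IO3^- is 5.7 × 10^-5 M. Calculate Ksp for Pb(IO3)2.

Pb(IO3)2(s) <=> Pb^2+(aq) + 2 IO3^-(aq)
Stoichiometry gives [Pb^2+] = (1/2)[IO3^-] = 2.85 × 10^-5 M.
Ksp = [Pb^2+][IO3^-]^2
Ksp = 2.85 × 10^-5 × (5.7 x 10^-5)^2 = 9.3 × 10^-14

Ksp ≈ 9.3e-14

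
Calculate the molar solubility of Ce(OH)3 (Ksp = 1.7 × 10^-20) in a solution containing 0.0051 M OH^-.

s = 1.3 × 10^-13 M

Ce(OH)3(s) <=> Ce^3+(aq) + 3 OH^-(aq)
Ksp = [Ce^3+][OH^-]^3
Let s = moles of Ce(OH)3 that dissolve per litre. [Ce^3+] = s, [OH^-] = 0.0051 + 3s ≈ 0.0051 (common-ion effect: OH^- is already 0.0051 M).
Ksp ≈ s × (0.0051)^3
s = 1.3 × 10^-13 M
Check: 3s = 3.8 × 10^-13 ≪ 0.0051, so the approximation is valid.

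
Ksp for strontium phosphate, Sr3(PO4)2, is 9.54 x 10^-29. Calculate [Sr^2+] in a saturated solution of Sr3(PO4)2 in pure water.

Sr3(PO4)2(s) ⇌ 3 Sr^2+(aq) + 2 PO4^3-(aq)
Ksp = [Sr^2+]^3[PO4^3-]^2
With molar solubility s: [Sr^2+] = 3s, [PO4^3-] = 2s.
So Ksp = (3s)^3 × (2s)^2 = 108s^5
s = (9.54 x 10^-29 / 108)^(1/5) = 9.755 × 10^-7 M
[Sr^2+] = 3s = 2.93 × 10^-6 M

[Sr^2+] ≈ 2.93 × 10^-6 M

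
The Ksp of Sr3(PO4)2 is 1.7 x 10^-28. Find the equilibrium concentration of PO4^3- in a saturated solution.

[PO4^3-] ≈ 2.2 x 10^-6 M

Sr3(PO4)2(s) ⇌ 3 Sr^2+(aq) + 2 PO4^3-(aq)
Ksp = [Sr^2+]^3[PO4^3-]^2
If s mol/L of Sr3(PO4)2 dissolves, [Sr^2+] = 3s and [PO4^3-] = 2s.
Substituting: Ksp = (3s)^3(2s)^2 = 108s^5
Solving, s = (1.7 x 10^-28/108)^(1/5) = 1.09 × 10^-6 M
[PO4^3-] = 2s = 2.2 x 10^-6 M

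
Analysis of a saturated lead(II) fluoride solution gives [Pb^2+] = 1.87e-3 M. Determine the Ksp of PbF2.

PbF2(s) ⇌ Pb^2+(aq) + 2 F^-(aq)
Stoichiometry gives [F^-] = (2/1)[Pb^2+] = 3.740 × 10^-3 M.
Ksp = [Pb^2+][F^-]^2
Ksp = 1.87 x 10^-3 × (3.740 x 10^-3)^2 = 2.62 × 10^-8

2.62e-8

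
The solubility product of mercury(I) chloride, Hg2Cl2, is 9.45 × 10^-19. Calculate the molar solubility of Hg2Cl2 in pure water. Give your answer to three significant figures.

Hg2Cl2(s) ⇌ Hg2^2+(aq) + 2 Cl^-(aq)
Ksp = [Hg2^2+][Cl^-]^2
For each mole of Hg2Cl2 that dissolves: [Hg2^2+] = s, [Cl^-] = 2s.
Ksp = s(2s)^2 = 4s^3
s = (9.45 × 10^-19 / 4)^(1/3) = 6.18 × 10^-7 M

6.18 × 10^-7 M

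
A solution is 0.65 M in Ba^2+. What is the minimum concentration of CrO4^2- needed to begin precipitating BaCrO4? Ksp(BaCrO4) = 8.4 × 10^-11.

BaCrO4(s) ⇌ Ba^2+ + CrO4^2-
Ksp = [Ba^2+][CrO4^2-]
Precipitation begins when Q = Ksp. With [Ba^2+] = 0.65 M:
8.4 × 10^-11 = (0.65) × [CrO4^2-]
[CrO4^2-] = (8.4 × 10^-11 / 6.5 × 10^-1) = 1.3 × 10^-10 M

[CrO4^2-] = 1.3 x 10^-10 M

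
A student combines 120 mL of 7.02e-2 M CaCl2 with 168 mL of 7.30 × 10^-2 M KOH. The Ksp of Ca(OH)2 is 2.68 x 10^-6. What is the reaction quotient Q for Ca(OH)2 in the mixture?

Total volume = 120 + 168 = 288 mL.
[Ca^2+] = 7.02 × 10^-2 × (120/288) = 2.925 × 10^-2 M
[OH^-] = 7.30 x 10^-2 × (168/288) = 4.258 × 10^-2 M
Ca(OH)2(s) <=> Ca^2+(aq) + 2 OH^-(aq), so Q = [Ca^2+][OH^-]^2
Q = (2.925 × 10^-2)(4.258 x 10^-2)^2 = 5.30 × 10^-5
Q > Ksp, so Ca(OH)2 will precipitate.

5.30 x 10^-5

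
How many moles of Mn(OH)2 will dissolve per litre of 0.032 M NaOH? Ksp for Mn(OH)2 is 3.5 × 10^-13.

Mn(OH)2(s) ⇌ Mn^2+ + 2 OH^-
Ksp = [Mn^2+][OH^-]^2
Let s be the molar solubility in this solution. [Mn^2+] = s, [OH^-] = 0.032 + 2s ≈ 0.032 (common-ion effect: OH^- is already 0.032 M).
Ksp ≈ s × (0.032)^2
s = 3.4 × 10^-10 M
Check: 2s = 6.8 x 10^-10 ≪ 0.032, so the approximation is valid.

s = 3.4 x 10^-10 M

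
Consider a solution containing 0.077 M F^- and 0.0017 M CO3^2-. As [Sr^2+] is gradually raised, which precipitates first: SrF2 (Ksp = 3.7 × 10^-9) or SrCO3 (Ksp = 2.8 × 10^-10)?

Precipitation of each salt starts when its ion product equals its Ksp.
For SrF2: 3.7 × 10^-9 = (0.077)^2 × [Sr^2+]  ⇒  [Sr^2+] = 6.2 × 10^-7 M.
For SrCO3: 2.8 × 10^-10 = 0.0017 × [Sr^2+]  ⇒  [Sr^2+] = 1.6 × 10^-7 M.
The salt with the lower threshold [Sr^2+] precipitates first: SrCO3.

SrCO3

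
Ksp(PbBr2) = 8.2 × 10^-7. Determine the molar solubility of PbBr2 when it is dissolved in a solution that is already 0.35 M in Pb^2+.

PbBr2(s) ⇌ Pb^2+(aq) + 2 Br^-(aq)
Ksp = [Pb^2+][Br^-]^2
Let s = moles of PbBr2 that dissolve per litre. [Pb^2+] = 0.35 + s ≈ 0.35, [Br^-] = 2s (common-ion effect: Pb^2+ is already 0.35 M).
Ksp ≈ 0.35 × (2s)^2
s = 7.7 × 10^-4 M
Check: s = 7.7 × 10^-4 ≪ 0.35, so the approximation is valid.

s = 7.7e-4 M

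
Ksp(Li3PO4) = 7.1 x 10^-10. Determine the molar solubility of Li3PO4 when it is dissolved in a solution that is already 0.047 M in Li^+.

s = 6.8e-6 M

Li3PO4(s) <=> 3 Li^+ + PO4^3-
Ksp = [Li^+]^3[PO4^3-]
Let s be the molar solubility in this solution. [Li^+] = 0.047 + 3s ≈ 0.047, [PO4^3-] = s (since the Li^+ already present dominates).
Ksp ≈ (0.047)^3 × s
s = 6.8 x 10^-6 M
Check: 3s = 2.1 x 10^-5 ≪ 0.047, so the approximation is valid.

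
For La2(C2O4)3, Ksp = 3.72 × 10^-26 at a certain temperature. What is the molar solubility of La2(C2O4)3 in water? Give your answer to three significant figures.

La2(C2O4)3(s) <=> 2 La^3+ + 3 C2O4^2-
Ksp = [La^3+]^2[C2O4^2-]^3
For each mole of La2(C2O4)3 that dissolves: [La^3+] = 2s, [C2O4^2-] = 3s.
So Ksp = (2s)^2 × (3s)^3 = 108s^5
s^5 = 3.72 × 10^-26 / 108, so s = 3.22 × 10^-6 M

3.22e-6 M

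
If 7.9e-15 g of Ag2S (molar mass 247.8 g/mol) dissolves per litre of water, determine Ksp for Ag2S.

Molar solubility s = (7.9 × 10^-15 g/L) / (247.8 g/mol) = 3.19 x 10^-17 M.
Ag2S(s) <=> 2 Ag^+ + S^2-
With molar solubility s: [Ag^+] = 2s, [S^2-] = s.
Ksp = [Ag^+]^2[S^2-]
Ksp = (2s)^2s = 4s^3
Ksp = 4 × (3.19 x 10^-17)^3 = 1.3 × 10^-49

1.3 x 10^-49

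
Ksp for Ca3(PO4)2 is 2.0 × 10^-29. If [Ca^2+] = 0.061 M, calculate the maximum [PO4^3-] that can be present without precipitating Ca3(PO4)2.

3.0e-13 M

Ca3(PO4)2(s) ⇌ 3 Ca^2+(aq) + 2 PO4^3-(aq)
Ksp = [Ca^2+]^3[PO4^3-]^2
Precipitation begins when Q = Ksp. With [Ca^2+] = 0.061 M:
2.0 × 10^-29 = (0.061)^3 × [PO4^3-]^2
[PO4^3-] = (2.0 × 10^-29 / 2.27 x 10^-4)^(1/2) = 3.0 × 10^-13 M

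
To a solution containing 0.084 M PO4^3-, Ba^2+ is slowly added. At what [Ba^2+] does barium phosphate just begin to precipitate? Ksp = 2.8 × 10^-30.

[Ba^2+] = 7.3 x 10^-10 M

Ba3(PO4)2(s) <=> 3 Ba^2+(aq) + 2 PO4^3-(aq)
Ksp = [Ba^2+]^3[PO4^3-]^2
Precipitation begins when Q = Ksp. With [PO4^3-] = 0.084 M:
2.8 × 10^-30 = (0.084)^2 × [Ba^2+]^3
[Ba^2+] = (2.8 × 10^-30 / 7.06 × 10^-3)^(1/3) = 7.3 × 10^-10 M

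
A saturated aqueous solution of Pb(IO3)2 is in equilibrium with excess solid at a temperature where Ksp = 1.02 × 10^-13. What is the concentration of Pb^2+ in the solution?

[Pb^2+] ≈ 2.94 x 10^-5 M

Pb(IO3)2(s) ⇌ Pb^2+(aq) + 2 IO3^-(aq)
Ksp = [Pb^2+][IO3^-]^2
For each mole of Pb(IO3)2 that dissolves: [Pb^2+] = s, [IO3^-] = 2s.
So Ksp = s × (2s)^2 = 4s^3
s^3 = 1.02 × 10^-13 / 4, so s = 2.943 x 10^-5 M
[Pb^2+] = s = 2.94 × 10^-5 M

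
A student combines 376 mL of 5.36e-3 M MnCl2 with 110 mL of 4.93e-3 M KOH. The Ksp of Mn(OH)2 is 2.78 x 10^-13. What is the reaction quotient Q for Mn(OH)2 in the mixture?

Total volume = 376 + 110 = 486 mL.
[Mn^2+] = 5.36 x 10^-3 × (376/486) = 4.147 × 10^-3 M
[OH^-] = 4.93 × 10^-3 × (110/486) = 1.116 x 10^-3 M
Mn(OH)2(s) ⇌ Mn^2+(aq) + 2 OH^-(aq), so Q = [Mn^2+][OH^-]^2
Q = (4.147 × 10^-3)(1.116 x 10^-3)^2 = 5.16 x 10^-9
Q > Ksp, so Mn(OH)2 will precipitate.

Q ≈ 5.16 × 10^-9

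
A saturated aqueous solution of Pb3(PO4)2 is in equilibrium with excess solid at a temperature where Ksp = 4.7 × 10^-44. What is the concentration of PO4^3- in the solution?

Pb3(PO4)2(s) ⇌ 3 Pb^2+(aq) + 2 PO4^3-(aq)
Ksp = [Pb^2+]^3[PO4^3-]^2
Let s = molar solubility. Then [Pb^2+] = 3s and [PO4^3-] = 2s.
Ksp = (3s)^3(2s)^2 = 108s^5
s = (4.7 × 10^-44 / 108)^(1/5) = 8.47 × 10^-10 M
[PO4^3-] = 2s = 1.7 x 10^-9 M

[PO4^3-] = 1.7e-9 M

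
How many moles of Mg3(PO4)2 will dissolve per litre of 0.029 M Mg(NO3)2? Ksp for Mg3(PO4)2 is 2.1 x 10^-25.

4.6 × 10^-11 M

Mg3(PO4)2(s) ⇌ 3 Mg^2+(aq) + 2 PO4^3-(aq)
Ksp = [Mg^2+]^3[PO4^3-]^2
If s mol/L dissolves here, [Mg^2+] = 0.029 + 3s ≈ 0.029, [PO4^3-] = 2s (common-ion effect: Mg^2+ is already 0.029 M).
Ksp ≈ (0.029)^3 × (2s)^2
s = 4.6 x 10^-11 M
Check: 3s = 1.4 × 10^-10 ≪ 0.029, so the approximation is valid.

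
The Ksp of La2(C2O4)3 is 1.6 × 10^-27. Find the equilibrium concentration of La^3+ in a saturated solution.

3.4e-6 M

La2(C2O4)3(s) ⇌ 2 La^3+ + 3 C2O4^2-
Ksp = [La^3+]^2[C2O4^2-]^3
With molar solubility s: [La^3+] = 2s, [C2O4^2-] = 3s.
Substituting: Ksp = (2s)^2(3s)^3 = 108s^5
Solving, s = (1.6 × 10^-27/108)^(1/5) = 1.71 × 10^-6 M
[La^3+] = 2s = 3.4 x 10^-6 M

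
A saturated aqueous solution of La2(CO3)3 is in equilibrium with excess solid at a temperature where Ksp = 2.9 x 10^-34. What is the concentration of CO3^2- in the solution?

2.3 × 10^-7 M

La2(CO3)3(s) ⇌ 2 La^3+ + 3 CO3^2-
Ksp = [La^3+]^2[CO3^2-]^3
Let s = molar solubility. Then [La^3+] = 2s and [CO3^2-] = 3s.
Substituting: Ksp = (2s)^2(3s)^3 = 108s^5
s = (2.9 x 10^-34 / 108)^(1/5) = 7.69 x 10^-8 M
[CO3^2-] = 3s = 2.3 x 10^-7 M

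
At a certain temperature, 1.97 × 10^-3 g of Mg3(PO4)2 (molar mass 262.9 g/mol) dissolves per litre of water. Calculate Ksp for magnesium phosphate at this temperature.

Molar solubility s = (1.97 x 10^-3 g/L) / (262.9 g/mol) = 7.493 × 10^-6 M.
Mg3(PO4)2(s) <=> 3 Mg^2+(aq) + 2 PO4^3-(aq)
For each mole of Mg3(PO4)2 that dissolves: [Mg^2+] = 3s, [PO4^3-] = 2s.
Ksp = [Mg^2+]^3[PO4^3-]^2
Ksp = (3s)^3(2s)^2 = 108s^5
With s = 7.493 × 10^-6: Ksp = 2.55 × 10^-24

2.55 × 10^-24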